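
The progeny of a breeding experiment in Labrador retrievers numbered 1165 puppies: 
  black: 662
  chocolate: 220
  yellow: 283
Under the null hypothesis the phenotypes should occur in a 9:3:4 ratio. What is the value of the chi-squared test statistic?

0.313

Total ratio parts = 16. Expected numbers out of 1165:
  black: 1165 × 9/16 = 655.3125
  chocolate: 1165 × 3/16 = 218.4375
  yellow: 1165 × 4/16 = 291.25
χ² = Σ (O − E)² / E
  black: (662 − 655.3125)² / 655.3125 = 0.0682
  chocolate: (220 − 218.4375)² / 218.4375 = 0.0112
  yellow: (283 − 291.25)² / 291.25 = 0.2337
χ² = 0.0682 + 0.0112 + 0.2337 = 0.3131 ≈ 0.313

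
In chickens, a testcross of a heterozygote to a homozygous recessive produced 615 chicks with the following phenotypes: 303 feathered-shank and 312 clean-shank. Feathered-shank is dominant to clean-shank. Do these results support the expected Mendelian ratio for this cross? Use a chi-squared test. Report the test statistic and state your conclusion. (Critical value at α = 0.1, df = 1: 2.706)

0.132; consistent

A testcross of a heterozygote (Aa × aa) gives a 1:1 phenotypic ratio.
Expected counts for N = 615 under a 1:1 ratio (total parts = 2):
  feathered-shank: 615 × 1/2 = 307.5
  clean-shank: 615 × 1/2 = 307.5
χ² = Σ (O − E)² / E
  feathered-shank: (303 − 307.5)² / 307.5 = 0.0659
  clean-shank: (312 − 307.5)² / 307.5 = 0.0659
χ² = 0.0659 + 0.0659 = 0.1318 ≈ 0.132
Degrees of freedom = 2 − 1 = 1; critical value at α = 0.1 is 2.706.
Since 0.132 < 2.706, we fail to reject the null hypothesis — the data are consistent with the 1:1 ratio.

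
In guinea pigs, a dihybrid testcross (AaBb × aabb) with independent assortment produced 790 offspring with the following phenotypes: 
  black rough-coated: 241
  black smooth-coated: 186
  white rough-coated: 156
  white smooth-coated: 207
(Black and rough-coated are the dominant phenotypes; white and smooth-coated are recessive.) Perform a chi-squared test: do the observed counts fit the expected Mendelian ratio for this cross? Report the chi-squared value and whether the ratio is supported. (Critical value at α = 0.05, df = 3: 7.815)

19.428; not consistent

A dihybrid testcross with independent assortment gives a 1:1:1:1 ratio.
Total ratio parts = 4. Expected numbers out of 790:
  black rough-coated: 790 × 1/4 = 197.5
  black smooth-coated: 790 × 1/4 = 197.5
  white rough-coated: 790 × 1/4 = 197.5
  white smooth-coated: 790 × 1/4 = 197.5
χ² = Σ (O − E)² / E
  black rough-coated: (241 − 197.5)² / 197.5 = 9.5810
  black smooth-coated: (186 − 197.5)² / 197.5 = 0.6696
  white rough-coated: (156 − 197.5)² / 197.5 = 8.7203
  white smooth-coated: (207 − 197.5)² / 197.5 = 0.4570
χ² = 9.5810 + 0.6696 + 8.7203 + 0.4570 = 19.4279 ≈ 19.428
Degrees of freedom = 4 − 1 = 3; critical value at α = 0.05 is 7.815.
Since 19.428 > 7.815, we reject the null hypothesis — the data do not fit the 1:1:1:1 ratio.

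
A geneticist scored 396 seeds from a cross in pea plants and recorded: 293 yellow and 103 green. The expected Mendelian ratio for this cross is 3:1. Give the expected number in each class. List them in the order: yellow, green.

297, 99

Under the 3:1 hypothesis (Σ ratio = 4, N = 396):
  yellow: 396 × 3/4 = 297
  green: 396 × 1/4 = 99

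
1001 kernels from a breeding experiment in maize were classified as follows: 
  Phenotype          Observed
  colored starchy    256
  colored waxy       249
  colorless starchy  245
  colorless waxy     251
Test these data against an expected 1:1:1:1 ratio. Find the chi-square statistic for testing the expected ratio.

The 1:1:1:1 ratio has 4 parts, so with N = 1001 the expected counts are:
  colored starchy: 1001 × 1/4 = 250.25
  colored waxy: 1001 × 1/4 = 250.25
  colorless starchy: 1001 × 1/4 = 250.25
  colorless waxy: 1001 × 1/4 = 250.25
χ² = Σ (O − E)² / E
  colored starchy: (256 − 250.25)² / 250.25 = 0.1321
  colored waxy: (249 − 250.25)² / 250.25 = 0.0062
  colorless starchy: (245 − 250.25)² / 250.25 = 0.1101
  colorless waxy: (251 − 250.25)² / 250.25 = 0.0022
χ² = 0.1321 + 0.0062 + 0.1101 + 0.0022 = 0.2506 ≈ 0.251

0.251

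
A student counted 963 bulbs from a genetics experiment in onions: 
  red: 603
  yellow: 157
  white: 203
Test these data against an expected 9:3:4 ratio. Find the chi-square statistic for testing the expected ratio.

15.934

Total ratio parts = 16. Expected numbers out of 963:
  red: 963 × 9/16 = 541.6875
  yellow: 963 × 3/16 = 180.5625
  white: 963 × 4/16 = 240.75
χ² = Σ (O − E)² / E
  red: (603 − 541.6875)² / 541.6875 = 6.9398
  yellow: (157 − 180.5625)² / 180.5625 = 3.0748
  white: (203 − 240.75)² / 240.75 = 5.9193
χ² = 6.9398 + 3.0748 + 5.9193 = 15.9339 ≈ 15.934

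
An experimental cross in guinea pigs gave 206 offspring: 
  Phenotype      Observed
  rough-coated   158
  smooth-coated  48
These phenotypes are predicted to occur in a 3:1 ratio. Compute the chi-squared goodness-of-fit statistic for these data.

Expected counts for N = 206 under a 3:1 ratio (total parts = 4):
  rough-coated: 206 × 3/4 = 154.5
  smooth-coated: 206 × 1/4 = 51.5
χ² = Σ (O − E)² / E
  rough-coated: (158 − 154.5)² / 154.5 = 0.0793
  smooth-coated: (48 − 51.5)² / 51.5 = 0.2379
χ² = 0.0793 + 0.2379 = 0.3172 ≈ 0.317

0.317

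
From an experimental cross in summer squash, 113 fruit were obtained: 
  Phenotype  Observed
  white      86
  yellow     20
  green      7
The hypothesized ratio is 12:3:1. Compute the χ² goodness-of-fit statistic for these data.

The 12:3:1 ratio has 16 parts, so with N = 113 the expected counts are:
  white: 113 × 12/16 = 84.75
  yellow: 113 × 3/16 = 21.1875
  green: 113 × 1/16 = 7.0625
χ² = Σ (O − E)² / E
  white: (86 − 84.75)² / 84.75 = 0.0184
  yellow: (20 − 21.1875)² / 21.1875 = 0.0666
  green: (7 − 7.0625)² / 7.0625 = 0.0006
χ² = 0.0184 + 0.0666 + 0.0006 = 0.0856 ≈ 0.086

0.086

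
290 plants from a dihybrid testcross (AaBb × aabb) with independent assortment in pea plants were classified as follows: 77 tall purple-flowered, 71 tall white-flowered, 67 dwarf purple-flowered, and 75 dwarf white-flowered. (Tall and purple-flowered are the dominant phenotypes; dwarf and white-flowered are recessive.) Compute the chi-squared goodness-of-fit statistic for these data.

0.814

A dihybrid testcross with independent assortment gives a 1:1:1:1 ratio.
Expected counts for N = 290 under a 1:1:1:1 ratio (total parts = 4):
  tall purple-flowered: 290 × 1/4 = 72.5
  tall white-flowered: 290 × 1/4 = 72.5
  dwarf purple-flowered: 290 × 1/4 = 72.5
  dwarf white-flowered: 290 × 1/4 = 72.5
χ² = Σ (O − E)² / E
  tall purple-flowered: (77 − 72.5)² / 72.5 = 0.2793
  tall white-flowered: (71 − 72.5)² / 72.5 = 0.0310
  dwarf purple-flowered: (67 − 72.5)² / 72.5 = 0.4172
  dwarf white-flowered: (75 − 72.5)² / 72.5 = 0.0862
χ² = 0.2793 + 0.0310 + 0.4172 + 0.0862 = 0.8137 ≈ 0.814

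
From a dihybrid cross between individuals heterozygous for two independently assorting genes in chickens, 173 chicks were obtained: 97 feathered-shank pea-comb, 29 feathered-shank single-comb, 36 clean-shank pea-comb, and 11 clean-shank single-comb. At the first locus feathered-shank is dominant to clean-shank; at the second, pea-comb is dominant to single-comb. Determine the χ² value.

A dihybrid F₂ with independent assortment and complete dominance at both loci gives a 9:3:3:1 phenotypic ratio.
The 9:3:3:1 ratio has 16 parts, so with N = 173 the expected counts are:
  feathered-shank pea-comb: 173 × 9/16 = 97.3125
  feathered-shank single-comb: 173 × 3/16 = 32.4375
  clean-shank pea-comb: 173 × 3/16 = 32.4375
  clean-shank single-comb: 173 × 1/16 = 10.8125
χ² = Σ (O − E)² / E
  feathered-shank pea-comb: (97 − 97.3125)² / 97.3125 = 0.0010
  feathered-shank single-comb: (29 − 32.4375)² / 32.4375 = 0.3643
  clean-shank pea-comb: (36 − 32.4375)² / 32.4375 = 0.3913
  clean-shank single-comb: (11 − 10.8125)² / 10.8125 = 0.0033
χ² = 0.0010 + 0.3643 + 0.3913 + 0.0033 = 0.7599 ≈ 0.760

0.760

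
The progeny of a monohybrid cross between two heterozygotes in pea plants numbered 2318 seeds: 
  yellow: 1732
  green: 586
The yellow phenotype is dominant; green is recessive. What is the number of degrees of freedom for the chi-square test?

1

For a monohybrid cross between heterozygotes with complete dominance, the expected phenotypic ratio is 3:1.
A goodness-of-fit test with 2 phenotype classes has df = 2 − 1 = 1.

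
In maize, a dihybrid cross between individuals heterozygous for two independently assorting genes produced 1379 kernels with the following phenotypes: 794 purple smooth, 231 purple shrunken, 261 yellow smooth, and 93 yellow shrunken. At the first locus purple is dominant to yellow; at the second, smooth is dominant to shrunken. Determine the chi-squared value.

A dihybrid F₂ with independent assortment and complete dominance at both loci gives a 9:3:3:1 phenotypic ratio.
Expected counts for N = 1379 under a 9:3:3:1 ratio (total parts = 16):
  purple smooth: 1379 × 9/16 = 775.6875
  purple shrunken: 1379 × 3/16 = 258.5625
  yellow smooth: 1379 × 3/16 = 258.5625
  yellow shrunken: 1379 × 1/16 = 86.1875
χ² = Σ (O − E)² / E
  purple smooth: (794 − 775.6875)² / 775.6875 = 0.4323
  purple shrunken: (231 − 258.5625)² / 258.5625 = 2.9381
  yellow smooth: (261 − 258.5625)² / 258.5625 = 0.0230
  yellow shrunken: (93 − 86.1875)² / 86.1875 = 0.5385
χ² = 0.4323 + 2.9381 + 0.0230 + 0.5385 = 3.9319 ≈ 3.932

3.932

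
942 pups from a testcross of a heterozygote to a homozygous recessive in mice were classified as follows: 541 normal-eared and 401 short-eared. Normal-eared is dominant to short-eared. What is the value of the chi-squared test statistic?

A testcross of a heterozygote (Aa × aa) gives a 1:1 phenotypic ratio.
Expected counts for N = 942 under a 1:1 ratio (total parts = 2):
  normal-eared: 942 × 1/2 = 471
  short-eared: 942 × 1/2 = 471
χ² = Σ (O − E)² / E
  normal-eared: (541 − 471)² / 471 = 10.4034
  short-eared: (401 − 471)² / 471 = 10.4034
χ² = 10.4034 + 10.4034 = 20.8068 ≈ 20.807

20.807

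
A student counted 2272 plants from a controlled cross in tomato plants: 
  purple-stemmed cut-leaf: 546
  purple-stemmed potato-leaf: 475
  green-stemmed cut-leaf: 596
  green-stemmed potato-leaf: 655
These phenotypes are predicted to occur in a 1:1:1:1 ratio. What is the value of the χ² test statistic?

Under the 1:1:1:1 hypothesis (Σ ratio = 4, N = 2272):
  purple-stemmed cut-leaf: 2272 × 1/4 = 568
  purple-stemmed potato-leaf: 2272 × 1/4 = 568
  green-stemmed cut-leaf: 2272 × 1/4 = 568
  green-stemmed potato-leaf: 2272 × 1/4 = 568
χ² = Σ (O − E)² / E
  purple-stemmed cut-leaf: (546 − 568)² / 568 = 0.8521
  purple-stemmed potato-leaf: (475 − 568)² / 568 = 15.2271
  green-stemmed cut-leaf: (596 − 568)² / 568 = 1.3803
  green-stemmed potato-leaf: (655 − 568)² / 568 = 13.3257
χ² = 0.8521 + 15.2271 + 1.3803 + 13.3257 = 30.7852 ≈ 30.785

30.785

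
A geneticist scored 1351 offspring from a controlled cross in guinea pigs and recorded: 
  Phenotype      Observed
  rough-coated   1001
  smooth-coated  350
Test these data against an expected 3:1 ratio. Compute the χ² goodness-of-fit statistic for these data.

0.592

Total ratio parts = 4. Expected numbers out of 1351:
  rough-coated: 1351 × 3/4 = 1013.25
  smooth-coated: 1351 × 1/4 = 337.75
χ² = Σ (O − E)² / E
  rough-coated: (1001 − 1013.25)² / 1013.25 = 0.1481
  smooth-coated: (350 − 337.75)² / 337.75 = 0.4443
χ² = 0.1481 + 0.4443 = 0.5924 ≈ 0.592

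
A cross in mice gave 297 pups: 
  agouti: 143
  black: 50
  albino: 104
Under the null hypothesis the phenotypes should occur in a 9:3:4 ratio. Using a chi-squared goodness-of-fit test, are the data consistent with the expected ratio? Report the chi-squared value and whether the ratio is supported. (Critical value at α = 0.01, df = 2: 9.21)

15.967; not consistent

The 9:3:4 ratio has 16 parts, so with N = 297 the expected counts are:
  agouti: 297 × 9/16 = 167.0625
  black: 297 × 3/16 = 55.6875
  albino: 297 × 4/16 = 74.25
χ² = Σ (O − E)² / E
  agouti: (143 − 167.0625)² / 167.0625 = 3.4658
  black: (50 − 55.6875)² / 55.6875 = 0.5809
  albino: (104 − 74.25)² / 74.25 = 11.9200
χ² = 3.4658 + 0.5809 + 11.9200 = 15.9667 ≈ 15.967
Degrees of freedom = 3 − 1 = 2; critical value at α = 0.01 is 9.21.
Since 15.967 > 9.21, we reject the null hypothesis — the data do not fit the 9:3:4 ratio.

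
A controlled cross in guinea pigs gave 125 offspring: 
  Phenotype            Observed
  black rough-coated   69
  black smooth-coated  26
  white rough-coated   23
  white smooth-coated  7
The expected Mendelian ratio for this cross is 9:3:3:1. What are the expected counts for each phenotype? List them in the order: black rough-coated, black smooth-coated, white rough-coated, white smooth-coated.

70.3125, 23.4375, 23.4375, 7.8125

Total ratio parts = 16. Expected numbers out of 125:
  black rough-coated: 125 × 9/16 = 70.3125
  black smooth-coated: 125 × 3/16 = 23.4375
  white rough-coated: 125 × 3/16 = 23.4375
  white smooth-coated: 125 × 1/16 = 7.8125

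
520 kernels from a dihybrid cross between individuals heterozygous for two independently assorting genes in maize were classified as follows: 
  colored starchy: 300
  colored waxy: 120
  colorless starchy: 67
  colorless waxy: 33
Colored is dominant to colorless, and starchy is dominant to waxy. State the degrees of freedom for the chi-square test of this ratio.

3

A dihybrid F₂ with independent assortment and complete dominance at both loci gives a 9:3:3:1 phenotypic ratio.
A goodness-of-fit test with 4 phenotype classes has df = 4 − 1 = 3.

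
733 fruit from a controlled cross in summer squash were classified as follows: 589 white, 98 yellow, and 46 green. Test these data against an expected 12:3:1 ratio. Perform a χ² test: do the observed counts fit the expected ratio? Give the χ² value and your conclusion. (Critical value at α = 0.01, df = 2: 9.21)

Expected counts for N = 733 under a 12:3:1 ratio (total parts = 16):
  white: 733 × 12/16 = 549.75
  yellow: 733 × 3/16 = 137.4375
  green: 733 × 1/16 = 45.8125
χ² = Σ (O − E)² / E
  white: (589 − 549.75)² / 549.75 = 2.8023
  yellow: (98 − 137.4375)² / 137.4375 = 11.3165
  green: (46 − 45.8125)² / 45.8125 = 0.0008
χ² = 2.8023 + 11.3165 + 0.0008 = 14.1196 ≈ 14.120
Degrees of freedom = 3 − 1 = 2; critical value at α = 0.01 is 9.21.
Since 14.120 > 9.21, we reject the null hypothesis — the data do not fit the 12:3:1 ratio.

14.120; not consistent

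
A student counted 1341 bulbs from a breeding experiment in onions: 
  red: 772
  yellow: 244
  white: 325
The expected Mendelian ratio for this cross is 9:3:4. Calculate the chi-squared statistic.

0.948

The 9:3:4 ratio has 16 parts, so with N = 1341 the expected counts are:
  red: 1341 × 9/16 = 754.3125
  yellow: 1341 × 3/16 = 251.4375
  white: 1341 × 4/16 = 335.25
χ² = Σ (O − E)² / E
  red: (772 − 754.3125)² / 754.3125 = 0.4147
  yellow: (244 − 251.4375)² / 251.4375 = 0.2200
  white: (325 − 335.25)² / 335.25 = 0.3134
χ² = 0.4147 + 0.2200 + 0.3134 = 0.9481 ≈ 0.948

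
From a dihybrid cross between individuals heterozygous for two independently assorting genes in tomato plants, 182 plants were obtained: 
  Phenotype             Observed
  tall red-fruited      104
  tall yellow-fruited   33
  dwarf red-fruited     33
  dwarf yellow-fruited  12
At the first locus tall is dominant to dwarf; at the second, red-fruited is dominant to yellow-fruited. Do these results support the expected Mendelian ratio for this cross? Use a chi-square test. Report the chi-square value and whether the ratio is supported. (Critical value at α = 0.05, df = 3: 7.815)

0.134; consistent

A dihybrid F₂ with independent assortment and complete dominance at both loci gives a 9:3:3:1 phenotypic ratio.
Total ratio parts = 16. Expected numbers out of 182:
  tall red-fruited: 182 × 9/16 = 102.375
  tall yellow-fruited: 182 × 3/16 = 34.125
  dwarf red-fruited: 182 × 3/16 = 34.125
  dwarf yellow-fruited: 182 × 1/16 = 11.375
χ² = Σ (O − E)² / E
  tall red-fruited: (104 − 102.375)² / 102.375 = 0.0258
  tall yellow-fruited: (33 − 34.125)² / 34.125 = 0.0371
  dwarf red-fruited: (33 − 34.125)² / 34.125 = 0.0371
  dwarf yellow-fruited: (12 − 11.375)² / 11.375 = 0.0343
χ² = 0.0258 + 0.0371 + 0.0371 + 0.0343 = 0.1343 ≈ 0.134
Degrees of freedom = 4 − 1 = 3; critical value at α = 0.05 is 7.815.
Since 0.134 < 7.815, we fail to reject the null hypothesis — the data are consistent with the 9:3:3:1 ratio.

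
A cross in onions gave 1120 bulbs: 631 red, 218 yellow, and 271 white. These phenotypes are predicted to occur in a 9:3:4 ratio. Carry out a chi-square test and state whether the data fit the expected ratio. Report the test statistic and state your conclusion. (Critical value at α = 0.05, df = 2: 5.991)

Total ratio parts = 16. Expected numbers out of 1120:
  red: 1120 × 9/16 = 630
  yellow: 1120 × 3/16 = 210
  white: 1120 × 4/16 = 280
χ² = Σ (O − E)² / E
  red: (631 − 630)² / 630 = 0.0016
  yellow: (218 − 210)² / 210 = 0.3048
  white: (271 − 280)² / 280 = 0.2893
χ² = 0.0016 + 0.3048 + 0.2893 = 0.5957 ≈ 0.596
Degrees of freedom = 3 − 1 = 2; critical value at α = 0.05 is 5.991.
Since 0.596 < 5.991, we fail to reject the null hypothesis — the data are consistent with the 9:3:4 ratio.

0.596; consistent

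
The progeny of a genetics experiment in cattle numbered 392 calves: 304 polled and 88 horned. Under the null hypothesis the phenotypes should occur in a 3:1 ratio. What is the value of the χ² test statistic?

The 3:1 ratio has 4 parts, so with N = 392 the expected counts are:
  polled: 392 × 3/4 = 294
  horned: 392 × 1/4 = 98
χ² = Σ (O − E)² / E
  polled: (304 − 294)² / 294 = 0.3401
  horned: (88 − 98)² / 98 = 1.0204
χ² = 0.3401 + 1.0204 = 1.3605 ≈ 1.361

1.361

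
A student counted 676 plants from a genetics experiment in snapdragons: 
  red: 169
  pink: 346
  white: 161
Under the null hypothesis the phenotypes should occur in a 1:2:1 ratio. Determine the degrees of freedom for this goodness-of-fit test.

2

A goodness-of-fit test with 3 phenotype classes has df = 3 − 1 = 2.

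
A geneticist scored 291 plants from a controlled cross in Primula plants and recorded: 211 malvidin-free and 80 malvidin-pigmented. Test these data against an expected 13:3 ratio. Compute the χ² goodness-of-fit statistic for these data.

14.596

Total ratio parts = 16. Expected numbers out of 291:
  malvidin-free: 291 × 13/16 = 236.4375
  malvidin-pigmented: 291 × 3/16 = 54.5625
χ² = Σ (O − E)² / E
  malvidin-free: (211 − 236.4375)² / 236.4375 = 2.7367
  malvidin-pigmented: (80 − 54.5625)² / 54.5625 = 11.8592
χ² = 2.7367 + 11.8592 = 14.5959 ≈ 14.596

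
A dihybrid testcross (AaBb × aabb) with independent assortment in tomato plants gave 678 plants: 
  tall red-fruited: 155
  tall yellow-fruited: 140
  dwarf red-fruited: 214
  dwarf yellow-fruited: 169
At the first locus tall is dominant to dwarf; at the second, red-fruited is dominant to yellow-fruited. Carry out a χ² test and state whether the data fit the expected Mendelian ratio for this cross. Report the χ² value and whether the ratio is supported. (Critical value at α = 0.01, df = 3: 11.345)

18.059; not consistent

A dihybrid testcross with independent assortment gives a 1:1:1:1 ratio.
Total ratio parts = 4. Expected numbers out of 678:
  tall red-fruited: 678 × 1/4 = 169.5
  tall yellow-fruited: 678 × 1/4 = 169.5
  dwarf red-fruited: 678 × 1/4 = 169.5
  dwarf yellow-fruited: 678 × 1/4 = 169.5
χ² = Σ (O − E)² / E
  tall red-fruited: (155 − 169.5)² / 169.5 = 1.2404
  tall yellow-fruited: (140 − 169.5)² / 169.5 = 5.1342
  dwarf red-fruited: (214 − 169.5)² / 169.5 = 11.6829
  dwarf yellow-fruited: (169 − 169.5)² / 169.5 = 0.0015
χ² = 1.2404 + 5.1342 + 11.6829 + 0.0015 = 18.059
Degrees of freedom = 4 − 1 = 3; critical value at α = 0.01 is 11.345.
Since 18.059 > 11.345, we reject the null hypothesis — the data do not fit the 1:1:1:1 ratio.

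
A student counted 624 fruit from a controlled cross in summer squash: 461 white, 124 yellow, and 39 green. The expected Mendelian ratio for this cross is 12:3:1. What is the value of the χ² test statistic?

0.524

Expected counts for N = 624 under a 12:3:1 ratio (total parts = 16):
  white: 624 × 12/16 = 468
  yellow: 624 × 3/16 = 117
  green: 624 × 1/16 = 39
χ² = Σ (O − E)² / E
  white: (461 − 468)² / 468 = 0.1047
  yellow: (124 − 117)² / 117 = 0.4188
  green: (39 − 39)² / 39 = 0.0000
χ² = 0.1047 + 0.4188 + 0.0000 = 0.5235 ≈ 0.524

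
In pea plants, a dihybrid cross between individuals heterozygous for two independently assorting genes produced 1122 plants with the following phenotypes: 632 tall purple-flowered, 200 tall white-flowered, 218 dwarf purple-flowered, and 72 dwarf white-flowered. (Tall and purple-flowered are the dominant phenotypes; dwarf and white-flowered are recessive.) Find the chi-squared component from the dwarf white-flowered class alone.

A dihybrid F₂ with independent assortment and complete dominance at both loci gives a 9:3:3:1 phenotypic ratio.
The 9:3:3:1 ratio has 16 parts, so with N = 1122 the expected counts are:
  tall purple-flowered: 1122 × 9/16 = 631.125
  tall white-flowered: 1122 × 3/16 = 210.375
  dwarf purple-flowered: 1122 × 3/16 = 210.375
  dwarf white-flowered: 1122 × 1/16 = 70.125
Contribution of dwarf white-flowered: (72 − 70.125)² / 70.125 = 0.0501

0.050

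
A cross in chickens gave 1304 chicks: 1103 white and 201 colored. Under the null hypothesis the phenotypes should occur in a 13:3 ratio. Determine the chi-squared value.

9.525

Total ratio parts = 16. Expected numbers out of 1304:
  white: 1304 × 13/16 = 1059.5
  colored: 1304 × 3/16 = 244.5
χ² = Σ (O − E)² / E
  white: (1103 − 1059.5)² / 1059.5 = 1.7860
  colored: (201 − 244.5)² / 244.5 = 7.7393
χ² = 1.7860 + 7.7393 = 9.5253 ≈ 9.525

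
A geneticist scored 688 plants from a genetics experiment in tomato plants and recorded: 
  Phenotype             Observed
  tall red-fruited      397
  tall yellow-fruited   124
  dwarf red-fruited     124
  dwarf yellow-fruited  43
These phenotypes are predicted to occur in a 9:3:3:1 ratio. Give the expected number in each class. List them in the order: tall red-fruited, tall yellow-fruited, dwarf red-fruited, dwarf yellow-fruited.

Expected counts for N = 688 under a 9:3:3:1 ratio (total parts = 16):
  tall red-fruited: 688 × 9/16 = 387
  tall yellow-fruited: 688 × 3/16 = 129
  dwarf red-fruited: 688 × 3/16 = 129
  dwarf yellow-fruited: 688 × 1/16 = 43

387, 129, 129, 43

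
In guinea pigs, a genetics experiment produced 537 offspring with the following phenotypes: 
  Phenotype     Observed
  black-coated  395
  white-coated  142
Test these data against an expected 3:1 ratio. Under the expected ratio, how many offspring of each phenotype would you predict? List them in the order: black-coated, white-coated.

402.75, 134.25

The 3:1 ratio has 4 parts, so with N = 537 the expected counts are:
  black-coated: 537 × 3/4 = 402.75
  white-coated: 537 × 1/4 = 134.25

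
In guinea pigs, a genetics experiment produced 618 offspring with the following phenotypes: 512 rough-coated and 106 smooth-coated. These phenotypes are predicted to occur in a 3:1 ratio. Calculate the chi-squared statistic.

The 3:1 ratio has 4 parts, so with N = 618 the expected counts are:
  rough-coated: 618 × 3/4 = 463.5
  smooth-coated: 618 × 1/4 = 154.5
χ² = Σ (O − E)² / E
  rough-coated: (512 − 463.5)² / 463.5 = 5.0750
  smooth-coated: (106 − 154.5)² / 154.5 = 15.2249
χ² = 5.0750 + 15.2249 = 20.2999 ≈ 20.300

20.300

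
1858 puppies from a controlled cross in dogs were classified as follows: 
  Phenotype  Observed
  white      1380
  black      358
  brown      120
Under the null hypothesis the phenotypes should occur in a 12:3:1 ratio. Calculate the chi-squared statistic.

0.526

The 12:3:1 ratio has 16 parts, so with N = 1858 the expected counts are:
  white: 1858 × 12/16 = 1393.5
  black: 1858 × 3/16 = 348.375
  brown: 1858 × 1/16 = 116.125
χ² = Σ (O − E)² / E
  white: (1380 − 1393.5)² / 1393.5 = 0.1308
  black: (358 − 348.375)² / 348.375 = 0.2659
  brown: (120 − 116.125)² / 116.125 = 0.1293
χ² = 0.1308 + 0.2659 + 0.1293 = 0.526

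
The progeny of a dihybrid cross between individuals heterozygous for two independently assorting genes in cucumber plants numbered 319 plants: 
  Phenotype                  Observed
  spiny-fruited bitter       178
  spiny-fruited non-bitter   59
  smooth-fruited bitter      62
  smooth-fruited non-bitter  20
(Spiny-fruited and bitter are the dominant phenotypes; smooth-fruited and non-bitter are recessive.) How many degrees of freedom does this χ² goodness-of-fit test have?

A dihybrid F₂ with independent assortment and complete dominance at both loci gives a 9:3:3:1 phenotypic ratio.
A goodness-of-fit test with 4 phenotype classes has df = 4 − 1 = 3.

3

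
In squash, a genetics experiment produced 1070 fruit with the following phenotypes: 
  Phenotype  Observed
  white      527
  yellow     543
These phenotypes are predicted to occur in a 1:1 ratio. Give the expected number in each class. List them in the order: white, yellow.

535, 535

Under the 1:1 hypothesis (Σ ratio = 2, N = 1070):
  white: 1070 × 1/2 = 535
  yellow: 1070 × 1/2 = 535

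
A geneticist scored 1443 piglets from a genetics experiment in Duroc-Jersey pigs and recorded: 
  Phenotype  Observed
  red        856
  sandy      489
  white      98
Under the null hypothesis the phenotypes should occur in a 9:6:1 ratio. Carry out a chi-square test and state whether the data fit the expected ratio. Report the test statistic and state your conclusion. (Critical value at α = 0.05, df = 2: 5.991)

8.117; not consistent

The 9:6:1 ratio has 16 parts, so with N = 1443 the expected counts are:
  red: 1443 × 9/16 = 811.6875
  sandy: 1443 × 6/16 = 541.125
  white: 1443 × 1/16 = 90.1875
χ² = Σ (O − E)² / E
  red: (856 − 811.6875)² / 811.6875 = 2.4192
  sandy: (489 − 541.125)² / 541.125 = 5.0210
  white: (98 − 90.1875)² / 90.1875 = 0.6768
χ² = 2.4192 + 5.0210 + 0.6768 = 8.117
Degrees of freedom = 3 − 1 = 2; critical value at α = 0.05 is 5.991.
Since 8.117 > 5.991, we reject the null hypothesis — the data do not fit the 9:6:1 ratio.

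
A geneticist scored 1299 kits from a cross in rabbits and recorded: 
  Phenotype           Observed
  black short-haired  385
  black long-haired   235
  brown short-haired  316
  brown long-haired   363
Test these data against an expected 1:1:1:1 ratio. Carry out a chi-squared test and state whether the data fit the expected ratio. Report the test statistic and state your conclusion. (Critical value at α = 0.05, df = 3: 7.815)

40.723; not consistent

The 1:1:1:1 ratio has 4 parts, so with N = 1299 the expected counts are:
  black short-haired: 1299 × 1/4 = 324.75
  black long-haired: 1299 × 1/4 = 324.75
  brown short-haired: 1299 × 1/4 = 324.75
  brown long-haired: 1299 × 1/4 = 324.75
χ² = Σ (O − E)² / E
  black short-haired: (385 − 324.75)² / 324.75 = 11.1780
  black long-haired: (235 − 324.75)² / 324.75 = 24.8039
  brown short-haired: (316 − 324.75)² / 324.75 = 0.2358
  brown long-haired: (363 − 324.75)² / 324.75 = 4.5052
χ² = 11.1780 + 24.8039 + 0.2358 + 4.5052 = 40.7229 ≈ 40.723
Degrees of freedom = 4 − 1 = 3; critical value at α = 0.05 is 7.815.
Since 40.723 > 7.815, we reject the null hypothesis — the data do not fit the 1:1:1:1 ratio.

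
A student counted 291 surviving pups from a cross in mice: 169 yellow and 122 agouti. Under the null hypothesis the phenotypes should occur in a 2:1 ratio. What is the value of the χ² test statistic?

Total ratio parts = 3. Expected numbers out of 291:
  yellow: 291 × 2/3 = 194
  agouti: 291 × 1/3 = 97
χ² = Σ (O − E)² / E
  yellow: (169 − 194)² / 194 = 3.2216
  agouti: (122 − 97)² / 97 = 6.4433
χ² = 3.2216 + 6.4433 = 9.6649 ≈ 9.665

9.665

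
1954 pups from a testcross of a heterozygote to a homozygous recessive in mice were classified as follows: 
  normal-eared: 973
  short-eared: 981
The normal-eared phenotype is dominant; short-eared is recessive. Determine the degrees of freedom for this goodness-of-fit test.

1

A testcross of a heterozygote (Aa × aa) gives a 1:1 phenotypic ratio.
A goodness-of-fit test with 2 phenotype classes has df = 2 − 1 = 1.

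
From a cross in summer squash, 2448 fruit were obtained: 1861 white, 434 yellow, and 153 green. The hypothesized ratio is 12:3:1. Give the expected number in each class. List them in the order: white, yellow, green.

1836, 459, 153

Under the 12:3:1 hypothesis (Σ ratio = 16, N = 2448):
  white: 2448 × 12/16 = 1836
  yellow: 2448 × 3/16 = 459
  green: 2448 × 1/16 = 153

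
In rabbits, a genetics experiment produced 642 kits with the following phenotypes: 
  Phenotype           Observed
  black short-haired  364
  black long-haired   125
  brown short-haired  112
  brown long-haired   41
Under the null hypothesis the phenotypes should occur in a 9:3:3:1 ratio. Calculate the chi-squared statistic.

Total ratio parts = 16. Expected numbers out of 642:
  black short-haired: 642 × 9/16 = 361.125
  black long-haired: 642 × 3/16 = 120.375
  brown short-haired: 642 × 3/16 = 120.375
  brown long-haired: 642 × 1/16 = 40.125
χ² = Σ (O − E)² / E
  black short-haired: (364 − 361.125)² / 361.125 = 0.0229
  black long-haired: (125 − 120.375)² / 120.375 = 0.1777
  brown short-haired: (112 − 120.375)² / 120.375 = 0.5827
  brown long-haired: (41 − 40.125)² / 40.125 = 0.0191
χ² = 0.0229 + 0.1777 + 0.5827 + 0.0191 = 0.8024 ≈ 0.802

0.802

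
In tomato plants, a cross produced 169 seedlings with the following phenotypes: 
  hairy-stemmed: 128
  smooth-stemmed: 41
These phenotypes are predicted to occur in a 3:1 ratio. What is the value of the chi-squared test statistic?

0.049

Total ratio parts = 4. Expected numbers out of 169:
  hairy-stemmed: 169 × 3/4 = 126.75
  smooth-stemmed: 169 × 1/4 = 42.25
χ² = Σ (O − E)² / E
  hairy-stemmed: (128 − 126.75)² / 126.75 = 0.0123
  smooth-stemmed: (41 − 42.25)² / 42.25 = 0.0370
χ² = 0.0123 + 0.0370 = 0.0493 ≈ 0.049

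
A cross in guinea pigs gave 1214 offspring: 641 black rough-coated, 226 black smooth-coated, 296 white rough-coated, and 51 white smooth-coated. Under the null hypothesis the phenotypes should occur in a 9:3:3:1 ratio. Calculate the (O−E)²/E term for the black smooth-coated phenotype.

0.012

Under the 9:3:3:1 hypothesis (Σ ratio = 16, N = 1214):
  black rough-coated: 1214 × 9/16 = 682.875
  black smooth-coated: 1214 × 3/16 = 227.625
  white rough-coated: 1214 × 3/16 = 227.625
  white smooth-coated: 1214 × 1/16 = 75.875
Contribution of black smooth-coated: (226 − 227.625)² / 227.625 = 0.0116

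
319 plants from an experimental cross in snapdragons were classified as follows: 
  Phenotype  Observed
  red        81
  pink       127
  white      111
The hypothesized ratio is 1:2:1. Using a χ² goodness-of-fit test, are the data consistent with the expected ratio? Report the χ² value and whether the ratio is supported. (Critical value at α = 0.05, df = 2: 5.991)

18.887; not consistent

Expected counts for N = 319 under a 1:2:1 ratio (total parts = 4):
  red: 319 × 1/4 = 79.75
  pink: 319 × 2/4 = 159.5
  white: 319 × 1/4 = 79.75
χ² = Σ (O − E)² / E
  red: (81 − 79.75)² / 79.75 = 0.0196
  pink: (127 − 159.5)² / 159.5 = 6.6223
  white: (111 − 79.75)² / 79.75 = 12.2453
χ² = 0.0196 + 6.6223 + 12.2453 = 18.8872 ≈ 18.887
Degrees of freedom = 3 − 1 = 2; critical value at α = 0.05 is 5.991.
Since 18.887 > 5.991, we reject the null hypothesis — the data do not fit the 1:2:1 ratio.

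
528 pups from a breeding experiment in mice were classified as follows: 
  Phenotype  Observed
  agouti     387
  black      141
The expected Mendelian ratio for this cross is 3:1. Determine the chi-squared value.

0.818

The 3:1 ratio has 4 parts, so with N = 528 the expected counts are:
  agouti: 528 × 3/4 = 396
  black: 528 × 1/4 = 132
χ² = Σ (O − E)² / E
  agouti: (387 − 396)² / 396 = 0.2045
  black: (141 − 132)² / 132 = 0.6136
χ² = 0.2045 + 0.6136 = 0.8181 ≈ 0.818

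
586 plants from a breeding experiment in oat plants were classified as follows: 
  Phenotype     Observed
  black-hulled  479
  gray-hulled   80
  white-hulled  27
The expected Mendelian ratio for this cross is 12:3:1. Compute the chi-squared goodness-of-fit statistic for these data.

Under the 12:3:1 hypothesis (Σ ratio = 16, N = 586):
  black-hulled: 586 × 12/16 = 439.5
  gray-hulled: 586 × 3/16 = 109.875
  white-hulled: 586 × 1/16 = 36.625
χ² = Σ (O − E)² / E
  black-hulled: (479 − 439.5)² / 439.5 = 3.5501
  gray-hulled: (80 − 109.875)² / 109.875 = 8.1230
  white-hulled: (27 − 36.625)² / 36.625 = 2.5294
χ² = 3.5501 + 8.1230 + 2.5294 = 14.2025 ≈ 14.203

14.203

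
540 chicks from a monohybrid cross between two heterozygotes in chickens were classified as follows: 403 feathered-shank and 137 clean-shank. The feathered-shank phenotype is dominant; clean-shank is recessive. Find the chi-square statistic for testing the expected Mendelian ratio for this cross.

For a monohybrid cross between heterozygotes with complete dominance, the expected phenotypic ratio is 3:1.
Under the 3:1 hypothesis (Σ ratio = 4, N = 540):
  feathered-shank: 540 × 3/4 = 405
  clean-shank: 540 × 1/4 = 135
χ² = Σ (O − E)² / E
  feathered-shank: (403 − 405)² / 405 = 0.0099
  clean-shank: (137 − 135)² / 135 = 0.0296
χ² = 0.0099 + 0.0296 = 0.0395 ≈ 0.040

0.040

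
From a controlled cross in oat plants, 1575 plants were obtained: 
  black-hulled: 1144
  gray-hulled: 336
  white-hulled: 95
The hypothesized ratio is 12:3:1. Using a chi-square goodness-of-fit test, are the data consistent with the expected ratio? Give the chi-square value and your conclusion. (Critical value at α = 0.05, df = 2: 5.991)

Total ratio parts = 16. Expected numbers out of 1575:
  black-hulled: 1575 × 12/16 = 1181.25
  gray-hulled: 1575 × 3/16 = 295.3125
  white-hulled: 1575 × 1/16 = 98.4375
χ² = Σ (O − E)² / E
  black-hulled: (1144 − 1181.25)² / 1181.25 = 1.1747
  gray-hulled: (336 − 295.3125)² / 295.3125 = 5.6058
  white-hulled: (95 − 98.4375)² / 98.4375 = 0.1200
χ² = 1.1747 + 5.6058 + 0.1200 = 6.9005 ≈ 6.901
Degrees of freedom = 3 − 1 = 2; critical value at α = 0.05 is 5.991.
Since 6.901 > 5.991, we reject the null hypothesis — the data do not fit the 12:3:1 ratio.

6.901; not consistent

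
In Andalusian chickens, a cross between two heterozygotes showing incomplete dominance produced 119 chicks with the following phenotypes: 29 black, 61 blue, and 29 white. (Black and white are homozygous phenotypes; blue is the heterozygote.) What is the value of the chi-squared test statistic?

0.076

With incomplete dominance, a heterozygote × heterozygote cross gives a 1:2:1 phenotypic ratio.
Total ratio parts = 4. Expected numbers out of 119:
  black: 119 × 1/4 = 29.75
  blue: 119 × 2/4 = 59.5
  white: 119 × 1/4 = 29.75
χ² = Σ (O − E)² / E
  black: (29 − 29.75)² / 29.75 = 0.0189
  blue: (61 − 59.5)² / 59.5 = 0.0378
  white: (29 − 29.75)² / 29.75 = 0.0189
χ² = 0.0189 + 0.0378 + 0.0189 = 0.0756 ≈ 0.076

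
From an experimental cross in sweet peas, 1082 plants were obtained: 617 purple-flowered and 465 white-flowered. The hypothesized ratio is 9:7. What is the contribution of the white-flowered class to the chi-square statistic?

Expected counts for N = 1082 under a 9:7 ratio (total parts = 16):
  purple-flowered: 1082 × 9/16 = 608.625
  white-flowered: 1082 × 7/16 = 473.375
Contribution of white-flowered: (465 − 473.375)² / 473.375 = 0.1482

0.148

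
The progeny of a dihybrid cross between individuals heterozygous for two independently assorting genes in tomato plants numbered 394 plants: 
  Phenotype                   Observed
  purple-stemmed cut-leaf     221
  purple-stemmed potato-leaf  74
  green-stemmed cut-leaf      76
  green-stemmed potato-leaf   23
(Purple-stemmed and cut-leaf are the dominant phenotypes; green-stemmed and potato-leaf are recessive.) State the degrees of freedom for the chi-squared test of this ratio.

3

A dihybrid F₂ with independent assortment and complete dominance at both loci gives a 9:3:3:1 phenotypic ratio.
A goodness-of-fit test with 4 phenotype classes has df = 4 − 1 = 3.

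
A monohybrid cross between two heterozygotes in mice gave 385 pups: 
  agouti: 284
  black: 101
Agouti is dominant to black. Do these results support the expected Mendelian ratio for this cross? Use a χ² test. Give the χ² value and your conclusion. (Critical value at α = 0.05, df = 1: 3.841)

For a monohybrid cross between heterozygotes with complete dominance, the expected phenotypic ratio is 3:1.
The 3:1 ratio has 4 parts, so with N = 385 the expected counts are:
  agouti: 385 × 3/4 = 288.75
  black: 385 × 1/4 = 96.25
χ² = Σ (O − E)² / E
  agouti: (284 − 288.75)² / 288.75 = 0.0781
  black: (101 − 96.25)² / 96.25 = 0.2344
χ² = 0.0781 + 0.2344 = 0.3125 ≈ 0.313
Degrees of freedom = 2 − 1 = 1; critical value at α = 0.05 is 3.841.
Since 0.313 < 3.841, we fail to reject the null hypothesis — the data are consistent with the 3:1 ratio.

0.313; consistent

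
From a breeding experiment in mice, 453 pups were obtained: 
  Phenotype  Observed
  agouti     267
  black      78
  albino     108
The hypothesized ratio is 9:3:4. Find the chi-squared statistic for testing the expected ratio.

1.393

Total ratio parts = 16. Expected numbers out of 453:
  agouti: 453 × 9/16 = 254.8125
  black: 453 × 3/16 = 84.9375
  albino: 453 × 4/16 = 113.25
χ² = Σ (O − E)² / E
  agouti: (267 − 254.8125)² / 254.8125 = 0.5829
  black: (78 − 84.9375)² / 84.9375 = 0.5666
  albino: (108 − 113.25)² / 113.25 = 0.2434
χ² = 0.5829 + 0.5666 + 0.2434 = 1.3929 ≈ 1.393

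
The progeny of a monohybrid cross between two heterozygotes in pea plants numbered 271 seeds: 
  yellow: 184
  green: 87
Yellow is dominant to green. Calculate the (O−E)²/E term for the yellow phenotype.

1.823

For a monohybrid cross between heterozygotes with complete dominance, the expected phenotypic ratio is 3:1.
Expected counts for N = 271 under a 3:1 ratio (total parts = 4):
  yellow: 271 × 3/4 = 203.25
  green: 271 × 1/4 = 67.75
Contribution of yellow: (184 − 203.25)² / 203.25 = 1.8232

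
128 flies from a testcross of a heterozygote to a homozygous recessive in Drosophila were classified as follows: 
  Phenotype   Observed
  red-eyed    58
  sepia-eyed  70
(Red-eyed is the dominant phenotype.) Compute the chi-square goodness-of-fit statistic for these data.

1.125

A testcross of a heterozygote (Aa × aa) gives a 1:1 phenotypic ratio.
Expected counts for N = 128 under a 1:1 ratio (total parts = 2):
  red-eyed: 128 × 1/2 = 64
  sepia-eyed: 128 × 1/2 = 64
χ² = Σ (O − E)² / E
  red-eyed: (58 − 64)² / 64 = 0.5625
  sepia-eyed: (70 − 64)² / 64 = 0.5625
χ² = 0.5625 + 0.5625 = 1.125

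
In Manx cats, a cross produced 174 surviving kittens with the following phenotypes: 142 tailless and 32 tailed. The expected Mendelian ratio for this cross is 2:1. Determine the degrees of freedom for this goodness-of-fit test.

A goodness-of-fit test with 2 phenotype classes has df = 2 − 1 = 1.

1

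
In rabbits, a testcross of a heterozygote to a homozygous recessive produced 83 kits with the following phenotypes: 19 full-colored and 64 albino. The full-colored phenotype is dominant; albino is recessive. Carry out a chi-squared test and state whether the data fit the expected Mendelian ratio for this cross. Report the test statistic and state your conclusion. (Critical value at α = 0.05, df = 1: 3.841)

24.398; not consistent

A testcross of a heterozygote (Aa × aa) gives a 1:1 phenotypic ratio.
Total ratio parts = 2. Expected numbers out of 83:
  full-colored: 83 × 1/2 = 41.5
  albino: 83 × 1/2 = 41.5
χ² = Σ (O − E)² / E
  full-colored: (19 − 41.5)² / 41.5 = 12.1988
  albino: (64 − 41.5)² / 41.5 = 12.1988
χ² = 12.1988 + 12.1988 = 24.3976 ≈ 24.398
Degrees of freedom = 2 − 1 = 1; critical value at α = 0.05 is 3.841.
Since 24.398 > 3.841, we reject the null hypothesis — the data do not fit the 1:1 ratio.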